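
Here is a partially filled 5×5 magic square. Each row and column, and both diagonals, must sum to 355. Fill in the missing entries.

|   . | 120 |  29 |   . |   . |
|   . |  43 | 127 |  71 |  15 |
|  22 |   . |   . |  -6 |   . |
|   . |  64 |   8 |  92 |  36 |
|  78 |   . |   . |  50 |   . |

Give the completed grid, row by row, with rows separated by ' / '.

1 120 29 148 57 / 99 43 127 71 15 / 22 141 85 -6 113 / 155 64 8 92 36 / 78 -13 106 50 134

Row 2: 43 + 127 + 71 + 15 + ? = 355, so (2,1) = 99.
Using row 4: 64 + 8 + 92 + 36 + ? → (4,1) = 355 − 200 = 155.
Column 1 needs 355; the known cells sum to 354, so (1,1) = 1.
Column 4 must total 355; the given cells sum to 207, so (1,4) = 148.
Row 1 needs 355; the known cells sum to 298, so (1,5) = 57.
Anti-diagonal: 57 + 71 + 64 + 78 + ? = 355, so (3,3) = 85.
The remaining cell in column 3 is (5,3) = 355 − 249 = 106.
From main diagonal, 355 − (1 + 43 + 85 + 92) gives (5,5) = 134.
From row 5, 355 − (78 + 106 + 50 + 134) gives (5,2) = -13.
Column 2: 120 + 43 + 64 + (-13) + ? = 355, so (3,2) = 141.
The remaining cell in column 5 is (3,5) = 355 − 242 = 113.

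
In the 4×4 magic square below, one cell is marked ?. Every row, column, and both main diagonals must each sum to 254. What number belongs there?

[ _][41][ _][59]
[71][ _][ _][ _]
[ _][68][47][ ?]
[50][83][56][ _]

86

From row 4, 254 − (50 + 83 + 56) gives (4,4) = 65.
The remaining cell in column 2 is (2,2) = 254 − 192 = 62.
Main diagonal: 62 + 47 + 65 + ? = 254, so (1,1) = 80.
Anti-diagonal: 59 + 68 + 50 + ? = 254, so (2,3) = 77.
Row 1 must total 254; the given cells sum to 180, so (1,3) = 74.
Row 2 needs 254; the known cells sum to 210, so (2,4) = 44.
Column 1 must total 254; the given cells sum to 201, so (3,1) = 53.
Column 4 must total 254; the given cells sum to 168, so (3,4) = 86.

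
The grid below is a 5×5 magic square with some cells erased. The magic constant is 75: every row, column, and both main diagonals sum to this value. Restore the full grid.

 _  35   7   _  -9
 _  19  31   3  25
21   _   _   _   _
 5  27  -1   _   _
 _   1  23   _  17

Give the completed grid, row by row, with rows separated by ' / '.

13 35 7 29 -9 / -3 19 31 3 25 / 21 -7 15 37 9 / 5 27 -1 11 33 / 39 1 23 -5 17

Row 2: 19 + 31 + 3 + 25 + ? = 75, so (2,1) = -3.
Column 2: 35 + 19 + 27 + 1 + ? = 75, so (3,2) = -7.
Using column 3: 7 + 31 + (-1) + 23 + ? → (3,3) = 75 − 60 = 15.
Using anti-diagonal: -9 + 3 + 15 + 27 + ? → (5,1) = 75 − 36 = 39.
Row 5: 39 + 1 + 23 + 17 + ? = 75, so (5,4) = -5.
Column 1 needs 75; the known cells sum to 62, so (1,1) = 13.
Main diagonal: 13 + 19 + 15 + 17 + ? = 75, so (4,4) = 11.
Row 1 needs 75; the known cells sum to 46, so (1,4) = 29.
Row 4 must total 75; the given cells sum to 42, so (4,5) = 33.
Column 4 needs 75; the known cells sum to 38, so (3,4) = 37.
Using column 5: -9 + 25 + 33 + 17 + ? → (3,5) = 75 − 66 = 9.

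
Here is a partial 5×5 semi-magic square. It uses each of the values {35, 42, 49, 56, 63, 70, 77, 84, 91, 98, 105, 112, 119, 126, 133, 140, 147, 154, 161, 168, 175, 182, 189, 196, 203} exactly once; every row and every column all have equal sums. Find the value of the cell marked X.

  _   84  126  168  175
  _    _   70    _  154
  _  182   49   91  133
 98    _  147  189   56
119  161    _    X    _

The 25 entries sum to 2975, so each line sums to 2975/5 = 595.
The remaining cell in row 1 is (1,1) = 595 − 553 = 42.
From row 3, 595 − (182 + 49 + 91 + 133) gives (3,1) = 140.
Row 4 needs 595; the known cells sum to 490, so (4,2) = 105.
The remaining cell in column 1 is (2,1) = 595 − 399 = 196.
Column 2: 84 + 182 + 105 + 161 + ? = 595, so (2,2) = 63.
Column 3 must total 595; the given cells sum to 392, so (5,3) = 203.
Column 5: 175 + 154 + 133 + 56 + ? = 595, so (5,5) = 77.
From row 2, 595 − (196 + 63 + 70 + 154) gives (2,4) = 112.
Row 5 must total 595; the given cells sum to 560, so (5,4) = 35.

35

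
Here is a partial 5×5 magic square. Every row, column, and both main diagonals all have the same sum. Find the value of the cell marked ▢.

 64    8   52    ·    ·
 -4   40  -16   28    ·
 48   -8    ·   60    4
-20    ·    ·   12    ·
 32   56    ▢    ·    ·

Column 1 is complete and sums to 120; that is the magic constant.
The remaining cell in row 2 is (2,5) = 120 − 48 = 72.
From row 3, 120 − (48 + (-8) + 60 + 4) gives (3,3) = 16.
Column 2 must total 120; the given cells sum to 96, so (4,2) = 24.
From main diagonal, 120 − (64 + 40 + 16 + 12) gives (5,5) = -12.
From anti-diagonal, 120 − (28 + 16 + 24 + 32) gives (1,5) = 20.
From row 1, 120 − (64 + 8 + 52 + 20) gives (1,4) = -24.
From column 4, 120 − (-24 + 28 + 60 + 12) gives (5,4) = 44.
Column 5: 20 + 72 + 4 + (-12) + ? = 120, so (4,5) = 36.
From row 4, 120 − (-20 + 24 + 12 + 36) gives (4,3) = 68.
From row 5, 120 − (32 + 56 + 44 + (-12)) gives (5,3) = 0.

0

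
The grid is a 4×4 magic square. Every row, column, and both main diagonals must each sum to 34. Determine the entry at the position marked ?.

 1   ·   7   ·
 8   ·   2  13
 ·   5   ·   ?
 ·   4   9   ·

Row 2: 8 + 2 + 13 + ? = 34, so (2,2) = 11.
Column 2 must total 34; the given cells sum to 20, so (1,2) = 14.
Column 3 must total 34; the given cells sum to 18, so (3,3) = 16.
The remaining cell in main diagonal is (4,4) = 34 − 28 = 6.
Row 1 must total 34; the given cells sum to 22, so (1,4) = 12.
Row 4 needs 34; the known cells sum to 19, so (4,1) = 15.
Column 1: 1 + 8 + 15 + ? = 34, so (3,1) = 10.
Column 4 needs 34; the known cells sum to 31, so (3,4) = 3.

3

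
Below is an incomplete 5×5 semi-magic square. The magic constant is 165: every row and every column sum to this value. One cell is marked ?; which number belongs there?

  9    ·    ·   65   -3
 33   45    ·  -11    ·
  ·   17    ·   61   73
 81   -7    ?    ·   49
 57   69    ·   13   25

The remaining cell in row 5 is (5,3) = 165 − 164 = 1.
The remaining cell in column 1 is (3,1) = 165 − 180 = -15.
The remaining cell in column 2 is (1,2) = 165 − 124 = 41.
From column 4, 165 − (65 + (-11) + 61 + 13) gives (4,4) = 37.
Using column 5: -3 + 73 + 49 + 25 + ? → (2,5) = 165 − 144 = 21.
Row 1 needs 165; the known cells sum to 112, so (1,3) = 53.
From row 2, 165 − (33 + 45 + (-11) + 21) gives (2,3) = 77.
Row 3 needs 165; the known cells sum to 136, so (3,3) = 29.
Using row 4: 81 + (-7) + 37 + 49 + ? → (4,3) = 165 − 160 = 5.

5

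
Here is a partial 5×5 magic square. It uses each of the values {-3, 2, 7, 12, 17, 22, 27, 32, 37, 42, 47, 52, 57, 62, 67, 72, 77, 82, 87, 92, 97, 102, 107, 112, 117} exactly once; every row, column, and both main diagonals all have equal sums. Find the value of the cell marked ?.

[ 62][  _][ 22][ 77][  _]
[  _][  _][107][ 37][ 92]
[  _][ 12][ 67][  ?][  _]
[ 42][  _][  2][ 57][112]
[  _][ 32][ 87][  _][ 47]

97

The 25 entries sum to 1425, so each line sums to 1425/5 = 285.
From row 4, 285 − (42 + 2 + 57 + 112) gives (4,2) = 72.
Main diagonal needs 285; the known cells sum to 233, so (2,2) = 52.
Row 2 needs 285; the known cells sum to 288, so (2,1) = -3.
Column 2 must total 285; the given cells sum to 168, so (1,2) = 117.
Using row 1: 62 + 117 + 22 + 77 + ? → (1,5) = 285 − 278 = 7.
Column 5 needs 285; the known cells sum to 258, so (3,5) = 27.
Anti-diagonal: 7 + 37 + 67 + 72 + ? = 285, so (5,1) = 102.
Row 5: 102 + 32 + 87 + 47 + ? = 285, so (5,4) = 17.
From column 1, 285 − (62 + (-3) + 42 + 102) gives (3,1) = 82.
Column 4 needs 285; the known cells sum to 188, so (3,4) = 97.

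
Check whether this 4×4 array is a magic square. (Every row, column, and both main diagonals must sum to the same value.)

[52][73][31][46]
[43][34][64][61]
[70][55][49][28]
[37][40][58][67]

Row 1: 52 + 73 + 31 + 46 = 202.
Row 2: 43 + 34 + 64 + 61 = 202.
Row 3: 70 + 55 + 49 + 28 = 202.
Row 4: 37 + 40 + 58 + 67 = 202.
Column 1: 52 + 43 + 70 + 37 = 202.
Column 2: 73 + 34 + 55 + 40 = 202.
Column 3: 31 + 64 + 49 + 58 = 202.
Column 4: 46 + 61 + 28 + 67 = 202.
Main diagonal: 52 + 34 + 49 + 67 = 202.
Anti-diagonal: 46 + 64 + 55 + 37 = 202.
All lines sum to 202.

Yes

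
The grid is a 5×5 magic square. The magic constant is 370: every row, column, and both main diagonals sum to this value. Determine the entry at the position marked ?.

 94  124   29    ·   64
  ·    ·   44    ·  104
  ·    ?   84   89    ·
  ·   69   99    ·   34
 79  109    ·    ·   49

The remaining cell in row 1 is (1,4) = 370 − 311 = 59.
Column 3 must total 370; the given cells sum to 256, so (5,3) = 114.
Column 5 needs 370; the known cells sum to 251, so (3,5) = 119.
Using anti-diagonal: 64 + 84 + 69 + 79 + ? → (2,4) = 370 − 296 = 74.
The remaining cell in row 5 is (5,4) = 370 − 351 = 19.
Column 4 needs 370; the known cells sum to 241, so (4,4) = 129.
Main diagonal: 94 + 84 + 129 + 49 + ? = 370, so (2,2) = 14.
Row 2 must total 370; the given cells sum to 236, so (2,1) = 134.
Row 4: 69 + 99 + 129 + 34 + ? = 370, so (4,1) = 39.
Using column 1: 94 + 134 + 39 + 79 + ? → (3,1) = 370 − 346 = 24.
The remaining cell in column 2 is (3,2) = 370 − 316 = 54.

54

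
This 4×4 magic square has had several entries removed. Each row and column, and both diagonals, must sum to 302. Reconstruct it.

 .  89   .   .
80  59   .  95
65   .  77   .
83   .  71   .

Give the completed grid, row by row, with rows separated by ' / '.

The remaining cell in row 2 is (2,3) = 302 − 234 = 68.
The remaining cell in column 1 is (1,1) = 302 − 228 = 74.
The remaining cell in column 3 is (1,3) = 302 − 216 = 86.
From main diagonal, 302 − (74 + 59 + 77) gives (4,4) = 92.
Row 1 needs 302; the known cells sum to 249, so (1,4) = 53.
The remaining cell in row 4 is (4,2) = 302 − 246 = 56.
Using column 2: 89 + 59 + 56 + ? → (3,2) = 302 − 204 = 98.
Column 4: 53 + 95 + 92 + ? = 302, so (3,4) = 62.

74 89 86 53 / 80 59 68 95 / 65 98 77 62 / 83 56 71 92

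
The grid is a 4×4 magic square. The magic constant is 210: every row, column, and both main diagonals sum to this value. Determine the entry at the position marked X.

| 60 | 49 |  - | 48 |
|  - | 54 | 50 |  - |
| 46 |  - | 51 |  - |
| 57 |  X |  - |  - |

Using row 1: 60 + 49 + 48 + ? → (1,3) = 210 − 157 = 53.
Column 1 must total 210; the given cells sum to 163, so (2,1) = 47.
Column 3 needs 210; the known cells sum to 154, so (4,3) = 56.
Main diagonal must total 210; the given cells sum to 165, so (4,4) = 45.
Using anti-diagonal: 48 + 50 + 57 + ? → (3,2) = 210 − 155 = 55.
Row 2 must total 210; the given cells sum to 151, so (2,4) = 59.
Row 3: 46 + 55 + 51 + ? = 210, so (3,4) = 58.
From row 4, 210 − (57 + 56 + 45) gives (4,2) = 52.

52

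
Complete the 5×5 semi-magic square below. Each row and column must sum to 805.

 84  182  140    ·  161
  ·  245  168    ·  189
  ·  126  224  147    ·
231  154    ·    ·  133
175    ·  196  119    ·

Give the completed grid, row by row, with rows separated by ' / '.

84 182 140 238 161 / 112 245 168 91 189 / 203 126 224 147 105 / 231 154 77 210 133 / 175 98 196 119 217

The remaining cell in row 1 is (1,4) = 805 − 567 = 238.
Column 2 needs 805; the known cells sum to 707, so (5,2) = 98.
The remaining cell in column 3 is (4,3) = 805 − 728 = 77.
Row 4: 231 + 154 + 77 + 133 + ? = 805, so (4,4) = 210.
Row 5: 175 + 98 + 196 + 119 + ? = 805, so (5,5) = 217.
The remaining cell in column 4 is (2,4) = 805 − 714 = 91.
Column 5 must total 805; the given cells sum to 700, so (3,5) = 105.
From row 2, 805 − (245 + 168 + 91 + 189) gives (2,1) = 112.
From row 3, 805 − (126 + 224 + 147 + 105) gives (3,1) = 203.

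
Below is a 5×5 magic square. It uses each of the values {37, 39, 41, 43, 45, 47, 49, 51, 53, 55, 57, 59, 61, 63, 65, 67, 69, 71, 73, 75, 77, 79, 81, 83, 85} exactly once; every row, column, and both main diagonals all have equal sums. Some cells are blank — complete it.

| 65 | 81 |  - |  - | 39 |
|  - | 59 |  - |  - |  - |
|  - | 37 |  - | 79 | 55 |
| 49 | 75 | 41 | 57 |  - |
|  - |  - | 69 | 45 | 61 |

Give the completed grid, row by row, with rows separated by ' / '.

65 81 47 73 39 / 43 59 85 51 67 / 71 37 63 79 55 / 49 75 41 57 83 / 77 53 69 45 61

The 25 entries sum to 1525, so each line sums to 1525/5 = 305.
Row 4 must total 305; the given cells sum to 222, so (4,5) = 83.
Column 2 needs 305; the known cells sum to 252, so (5,2) = 53.
Column 5 must total 305; the given cells sum to 238, so (2,5) = 67.
The remaining cell in main diagonal is (3,3) = 305 − 242 = 63.
Using row 3: 37 + 63 + 79 + 55 + ? → (3,1) = 305 − 234 = 71.
Row 5 must total 305; the given cells sum to 228, so (5,1) = 77.
Column 1 needs 305; the known cells sum to 262, so (2,1) = 43.
From anti-diagonal, 305 − (39 + 63 + 75 + 77) gives (2,4) = 51.
Using row 2: 43 + 59 + 51 + 67 + ? → (2,3) = 305 − 220 = 85.
Column 3: 85 + 63 + 41 + 69 + ? = 305, so (1,3) = 47.
Column 4 needs 305; the known cells sum to 232, so (1,4) = 73.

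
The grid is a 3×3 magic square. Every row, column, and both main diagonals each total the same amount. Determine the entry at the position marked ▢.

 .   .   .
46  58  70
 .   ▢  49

Row 2 is complete and sums to 174; that is the magic constant.
The remaining cell in column 3 is (1,3) = 174 − 119 = 55.
From main diagonal, 174 − (58 + 49) gives (1,1) = 67.
The remaining cell in anti-diagonal is (3,1) = 174 − 113 = 61.
Row 1 needs 174; the known cells sum to 122, so (1,2) = 52.
Row 3 must total 174; the given cells sum to 110, so (3,2) = 64.

64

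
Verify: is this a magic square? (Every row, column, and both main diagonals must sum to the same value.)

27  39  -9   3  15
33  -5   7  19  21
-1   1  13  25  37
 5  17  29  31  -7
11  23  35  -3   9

Row 1: 27 + 39 + (-9) + 3 + 15 = 75.
Row 2: 33 + (-5) + 7 + 19 + 21 = 75.
Row 3: -1 + 1 + 13 + 25 + 37 = 75.
Row 4: 5 + 17 + 29 + 31 + (-7) = 75.
Row 5: 11 + 23 + 35 + (-3) + 9 = 75.
Column 1: 27 + 33 + (-1) + 5 + 11 = 75.
Column 2: 39 + (-5) + 1 + 17 + 23 = 75.
Column 3: -9 + 7 + 13 + 29 + 35 = 75.
Column 4: 3 + 19 + 25 + 31 + (-3) = 75.
Column 5: 15 + 21 + 37 + (-7) + 9 = 75.
Main diagonal: 27 + (-5) + 13 + 31 + 9 = 75.
Anti-diagonal: 15 + 19 + 13 + 17 + 11 = 75.
All lines sum to 75.

Yes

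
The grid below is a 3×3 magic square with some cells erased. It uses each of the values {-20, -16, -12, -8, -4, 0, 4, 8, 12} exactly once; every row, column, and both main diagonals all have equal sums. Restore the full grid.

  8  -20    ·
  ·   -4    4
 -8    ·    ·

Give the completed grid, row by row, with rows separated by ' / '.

8 -20 0 / -12 -4 4 / -8 12 -16

The 9 entries sum to -36, so each line sums to -36/3 = -12.
From row 1, -12 − (8 + (-20)) gives (1,3) = 0.
The remaining cell in row 2 is (2,1) = -12 − 0 = -12.
Column 2 needs -12; the known cells sum to -24, so (3,2) = 12.
Column 3: 0 + 4 + ? = -12, so (3,3) = -16.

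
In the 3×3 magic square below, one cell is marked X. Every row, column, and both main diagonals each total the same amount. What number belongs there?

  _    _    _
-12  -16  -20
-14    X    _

Row 2 is complete and sums to -48; that is the magic constant.
Column 1 must total -48; the given cells sum to -26, so (1,1) = -22.
Main diagonal needs -48; the known cells sum to -38, so (3,3) = -10.
From anti-diagonal, -48 − (-16 + (-14)) gives (1,3) = -18.
The remaining cell in row 1 is (1,2) = -48 − (-40) = -8.
Row 3 needs -48; the known cells sum to -24, so (3,2) = -24.

-24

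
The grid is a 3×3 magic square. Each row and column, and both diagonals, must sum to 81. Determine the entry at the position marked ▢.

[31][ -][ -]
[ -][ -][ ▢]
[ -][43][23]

Row 3 needs 81; the known cells sum to 66, so (3,1) = 15.
Column 1: 31 + 15 + ? = 81, so (2,1) = 35.
Main diagonal must total 81; the given cells sum to 54, so (2,2) = 27.
The remaining cell in anti-diagonal is (1,3) = 81 − 42 = 39.
Using row 1: 31 + 39 + ? → (1,2) = 81 − 70 = 11.
Row 2 needs 81; the known cells sum to 62, so (2,3) = 19.

19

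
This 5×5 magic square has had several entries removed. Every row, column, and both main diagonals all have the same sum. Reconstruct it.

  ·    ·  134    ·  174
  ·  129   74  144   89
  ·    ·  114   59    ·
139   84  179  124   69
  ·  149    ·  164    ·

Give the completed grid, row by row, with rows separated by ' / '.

119 64 134 104 174 / 159 129 74 144 89 / 99 169 114 59 154 / 139 84 179 124 69 / 79 149 94 164 109

Row 4 is already complete: 139 + 84 + 179 + 124 + 69 = 595, so that is the magic constant.
Row 2 must total 595; the given cells sum to 436, so (2,1) = 159.
The remaining cell in column 3 is (5,3) = 595 − 501 = 94.
Column 4 must total 595; the given cells sum to 491, so (1,4) = 104.
From anti-diagonal, 595 − (174 + 144 + 114 + 84) gives (5,1) = 79.
The remaining cell in row 5 is (5,5) = 595 − 486 = 109.
Column 5 must total 595; the given cells sum to 441, so (3,5) = 154.
Using main diagonal: 129 + 114 + 124 + 109 + ? → (1,1) = 595 − 476 = 119.
From row 1, 595 − (119 + 134 + 104 + 174) gives (1,2) = 64.
From column 1, 595 − (119 + 159 + 139 + 79) gives (3,1) = 99.
Column 2 needs 595; the known cells sum to 426, so (3,2) = 169.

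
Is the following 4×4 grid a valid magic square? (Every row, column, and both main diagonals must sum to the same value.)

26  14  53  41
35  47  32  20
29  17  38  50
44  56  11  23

Yes

Row 1: 26 + 14 + 53 + 41 = 134.
Row 2: 35 + 47 + 32 + 20 = 134.
Row 3: 29 + 17 + 38 + 50 = 134.
Row 4: 44 + 56 + 11 + 23 = 134.
Column 1: 26 + 35 + 29 + 44 = 134.
Column 2: 14 + 47 + 17 + 56 = 134.
Column 3: 53 + 32 + 38 + 11 = 134.
Column 4: 41 + 20 + 50 + 23 = 134.
Main diagonal: 26 + 47 + 38 + 23 = 134.
Anti-diagonal: 41 + 32 + 17 + 44 = 134.
All lines sum to 134.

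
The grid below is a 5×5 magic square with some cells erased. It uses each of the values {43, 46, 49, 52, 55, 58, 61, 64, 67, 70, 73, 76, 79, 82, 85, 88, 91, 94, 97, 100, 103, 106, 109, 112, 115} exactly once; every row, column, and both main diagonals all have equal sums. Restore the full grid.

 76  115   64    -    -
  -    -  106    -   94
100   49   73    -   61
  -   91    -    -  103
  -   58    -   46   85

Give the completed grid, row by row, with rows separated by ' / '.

76 115 64 88 52 / 43 82 106 70 94 / 100 49 73 112 61 / 67 91 55 79 103 / 109 58 97 46 85

The 25 entries sum to 1975, so each line sums to 1975/5 = 395.
Row 3: 100 + 49 + 73 + 61 + ? = 395, so (3,4) = 112.
Column 2 needs 395; the known cells sum to 313, so (2,2) = 82.
Using column 5: 94 + 61 + 103 + 85 + ? → (1,5) = 395 − 343 = 52.
From main diagonal, 395 − (76 + 82 + 73 + 85) gives (4,4) = 79.
From row 1, 395 − (76 + 115 + 64 + 52) gives (1,4) = 88.
Using column 4: 88 + 112 + 79 + 46 + ? → (2,4) = 395 − 325 = 70.
The remaining cell in anti-diagonal is (5,1) = 395 − 286 = 109.
Row 2 needs 395; the known cells sum to 352, so (2,1) = 43.
From row 5, 395 − (109 + 58 + 46 + 85) gives (5,3) = 97.
Column 1 needs 395; the known cells sum to 328, so (4,1) = 67.
The remaining cell in column 3 is (4,3) = 395 − 340 = 55.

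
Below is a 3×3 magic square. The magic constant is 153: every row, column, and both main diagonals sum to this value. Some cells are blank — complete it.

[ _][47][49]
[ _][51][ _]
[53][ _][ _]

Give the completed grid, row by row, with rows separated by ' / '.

57 47 49 / 43 51 59 / 53 55 45

The remaining cell in row 1 is (1,1) = 153 − 96 = 57.
Column 1: 57 + 53 + ? = 153, so (2,1) = 43.
From column 2, 153 − (47 + 51) gives (3,2) = 55.
From main diagonal, 153 − (57 + 51) gives (3,3) = 45.
From row 2, 153 − (43 + 51) gives (2,3) = 59.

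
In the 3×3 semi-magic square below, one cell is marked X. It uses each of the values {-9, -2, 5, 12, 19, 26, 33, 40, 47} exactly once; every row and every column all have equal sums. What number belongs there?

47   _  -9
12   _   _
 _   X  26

33

The 9 entries sum to 171, so each line sums to 171/3 = 57.
Row 1 needs 57; the known cells sum to 38, so (1,2) = 19.
From column 1, 57 − (47 + 12) gives (3,1) = -2.
Column 3 must total 57; the given cells sum to 17, so (2,3) = 40.
Row 2: 12 + 40 + ? = 57, so (2,2) = 5.
Row 3: -2 + 26 + ? = 57, so (3,2) = 33.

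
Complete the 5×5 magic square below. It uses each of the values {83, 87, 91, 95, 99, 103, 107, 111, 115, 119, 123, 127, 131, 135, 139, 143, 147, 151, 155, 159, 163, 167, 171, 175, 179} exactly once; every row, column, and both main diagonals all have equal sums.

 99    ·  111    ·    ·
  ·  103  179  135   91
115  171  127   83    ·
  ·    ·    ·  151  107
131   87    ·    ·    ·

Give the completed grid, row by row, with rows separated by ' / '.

99 155 111 167 123 / 147 103 179 135 91 / 115 171 127 83 159 / 163 139 95 151 107 / 131 87 143 119 175

The 25 entries sum to 3275, so each line sums to 3275/5 = 655.
Row 2 needs 655; the known cells sum to 508, so (2,1) = 147.
Row 3: 115 + 171 + 127 + 83 + ? = 655, so (3,5) = 159.
Using column 1: 99 + 147 + 115 + 131 + ? → (4,1) = 655 − 492 = 163.
Using main diagonal: 99 + 103 + 127 + 151 + ? → (5,5) = 655 − 480 = 175.
From column 5, 655 − (91 + 159 + 107 + 175) gives (1,5) = 123.
From anti-diagonal, 655 − (123 + 135 + 127 + 131) gives (4,2) = 139.
Row 4 needs 655; the known cells sum to 560, so (4,3) = 95.
Column 2: 103 + 171 + 139 + 87 + ? = 655, so (1,2) = 155.
From column 3, 655 − (111 + 179 + 127 + 95) gives (5,3) = 143.
From row 1, 655 − (99 + 155 + 111 + 123) gives (1,4) = 167.
Row 5: 131 + 87 + 143 + 175 + ? = 655, so (5,4) = 119.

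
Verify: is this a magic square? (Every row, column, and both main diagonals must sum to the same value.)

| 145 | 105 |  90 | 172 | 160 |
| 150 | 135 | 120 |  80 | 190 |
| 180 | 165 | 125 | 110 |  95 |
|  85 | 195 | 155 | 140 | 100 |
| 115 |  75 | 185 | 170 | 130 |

Row 1: 145 + 105 + 90 + 172 + 160 = 672.
Row 2: 150 + 135 + 120 + 80 + 190 = 675.
Row 3: 180 + 165 + 125 + 110 + 95 = 675.
Row 4: 85 + 195 + 155 + 140 + 100 = 675.
Row 5: 115 + 75 + 185 + 170 + 130 = 675.
Column 1: 145 + 150 + 180 + 85 + 115 = 675.
Column 2: 105 + 135 + 165 + 195 + 75 = 675.
Column 3: 90 + 120 + 125 + 155 + 185 = 675.
Column 4: 172 + 80 + 110 + 140 + 170 = 672.
Column 5: 160 + 190 + 95 + 100 + 130 = 675.
Main diagonal: 145 + 135 + 125 + 140 + 130 = 675.
Anti-diagonal: 160 + 80 + 125 + 195 + 115 = 675.

No — row 1 sums to 672 but column 3 sums to 675.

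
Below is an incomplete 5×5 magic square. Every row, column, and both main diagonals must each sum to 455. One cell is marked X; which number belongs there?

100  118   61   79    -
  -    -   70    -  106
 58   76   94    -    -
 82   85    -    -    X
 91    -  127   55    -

Using row 1: 100 + 118 + 61 + 79 + ? → (1,5) = 455 − 358 = 97.
Using column 1: 100 + 58 + 82 + 91 + ? → (2,1) = 455 − 331 = 124.
Column 3 must total 455; the given cells sum to 352, so (4,3) = 103.
From anti-diagonal, 455 − (97 + 94 + 85 + 91) gives (2,4) = 88.
Row 2 must total 455; the given cells sum to 388, so (2,2) = 67.
Using column 2: 118 + 67 + 76 + 85 + ? → (5,2) = 455 − 346 = 109.
Row 5 must total 455; the given cells sum to 382, so (5,5) = 73.
Main diagonal needs 455; the known cells sum to 334, so (4,4) = 121.
Row 4 must total 455; the given cells sum to 391, so (4,5) = 64.

64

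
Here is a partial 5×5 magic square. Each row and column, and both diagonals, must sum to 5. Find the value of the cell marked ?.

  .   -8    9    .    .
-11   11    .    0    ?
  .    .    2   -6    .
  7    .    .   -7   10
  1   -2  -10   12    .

Row 5 must total 5; the given cells sum to 1, so (5,5) = 4.
Column 4: 0 + (-6) + (-7) + 12 + ? = 5, so (1,4) = 6.
Main diagonal: 11 + 2 + (-7) + 4 + ? = 5, so (1,1) = -5.
Row 1: -5 + (-8) + 9 + 6 + ? = 5, so (1,5) = 3.
From column 1, 5 − (-5 + (-11) + 7 + 1) gives (3,1) = 13.
Anti-diagonal: 3 + 0 + 2 + 1 + ? = 5, so (4,2) = -1.
Row 4 needs 5; the known cells sum to 9, so (4,3) = -4.
Using column 2: -8 + 11 + (-1) + (-2) + ? → (3,2) = 5 − 0 = 5.
The remaining cell in column 3 is (2,3) = 5 − (-3) = 8.
Row 2: -11 + 11 + 8 + 0 + ? = 5, so (2,5) = -3.

-3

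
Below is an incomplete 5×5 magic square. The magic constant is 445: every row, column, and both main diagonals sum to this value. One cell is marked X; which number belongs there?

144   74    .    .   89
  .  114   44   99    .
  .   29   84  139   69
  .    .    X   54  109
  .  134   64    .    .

149

Row 3: 29 + 84 + 139 + 69 + ? = 445, so (3,1) = 124.
Column 2: 74 + 114 + 29 + 134 + ? = 445, so (4,2) = 94.
Main diagonal needs 445; the known cells sum to 396, so (5,5) = 49.
The remaining cell in anti-diagonal is (5,1) = 445 − 366 = 79.
From row 5, 445 − (79 + 134 + 64 + 49) gives (5,4) = 119.
The remaining cell in column 4 is (1,4) = 445 − 411 = 34.
The remaining cell in column 5 is (2,5) = 445 − 316 = 129.
Using row 1: 144 + 74 + 34 + 89 + ? → (1,3) = 445 − 341 = 104.
The remaining cell in row 2 is (2,1) = 445 − 386 = 59.
The remaining cell in column 1 is (4,1) = 445 − 406 = 39.
Using column 3: 104 + 44 + 84 + 64 + ? → (4,3) = 445 − 296 = 149.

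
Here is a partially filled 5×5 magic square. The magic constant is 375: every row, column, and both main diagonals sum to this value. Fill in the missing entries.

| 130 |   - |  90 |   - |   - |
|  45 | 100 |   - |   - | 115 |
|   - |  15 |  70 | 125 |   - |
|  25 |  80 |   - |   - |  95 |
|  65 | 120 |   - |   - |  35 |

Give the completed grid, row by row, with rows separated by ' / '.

130 60 90 20 75 / 45 100 30 85 115 / 110 15 70 125 55 / 25 80 135 40 95 / 65 120 50 105 35

Column 1 needs 375; the known cells sum to 265, so (3,1) = 110.
Column 2: 100 + 15 + 80 + 120 + ? = 375, so (1,2) = 60.
Main diagonal: 130 + 100 + 70 + 35 + ? = 375, so (4,4) = 40.
Using row 3: 110 + 15 + 70 + 125 + ? → (3,5) = 375 − 320 = 55.
Row 4 must total 375; the given cells sum to 240, so (4,3) = 135.
Using column 5: 115 + 55 + 95 + 35 + ? → (1,5) = 375 − 300 = 75.
Anti-diagonal: 75 + 70 + 80 + 65 + ? = 375, so (2,4) = 85.
Row 1 needs 375; the known cells sum to 355, so (1,4) = 20.
Row 2 must total 375; the given cells sum to 345, so (2,3) = 30.
Using column 3: 90 + 30 + 70 + 135 + ? → (5,3) = 375 − 325 = 50.
Column 4: 20 + 85 + 125 + 40 + ? = 375, so (5,4) = 105.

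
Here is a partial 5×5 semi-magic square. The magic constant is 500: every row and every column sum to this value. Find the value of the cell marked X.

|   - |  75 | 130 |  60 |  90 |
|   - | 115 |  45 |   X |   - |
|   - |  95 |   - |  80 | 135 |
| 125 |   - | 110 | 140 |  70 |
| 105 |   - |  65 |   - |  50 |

100

Row 1 needs 500; the known cells sum to 355, so (1,1) = 145.
Row 4: 125 + 110 + 140 + 70 + ? = 500, so (4,2) = 55.
Column 2 must total 500; the given cells sum to 340, so (5,2) = 160.
From column 3, 500 − (130 + 45 + 110 + 65) gives (3,3) = 150.
The remaining cell in column 5 is (2,5) = 500 − 345 = 155.
Row 3 needs 500; the known cells sum to 460, so (3,1) = 40.
Row 5 must total 500; the given cells sum to 380, so (5,4) = 120.
Column 1 needs 500; the known cells sum to 415, so (2,1) = 85.
Using column 4: 60 + 80 + 140 + 120 + ? → (2,4) = 500 − 400 = 100.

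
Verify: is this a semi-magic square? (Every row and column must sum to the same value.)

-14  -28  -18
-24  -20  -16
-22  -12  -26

Row 1: -14 + (-28) + (-18) = -60.
Row 2: -24 + (-20) + (-16) = -60.
Row 3: -22 + (-12) + (-26) = -60.
Column 1: -14 + (-24) + (-22) = -60.
Column 2: -28 + (-20) + (-12) = -60.
Column 3: -18 + (-16) + (-26) = -60.
All lines sum to -60.

Yes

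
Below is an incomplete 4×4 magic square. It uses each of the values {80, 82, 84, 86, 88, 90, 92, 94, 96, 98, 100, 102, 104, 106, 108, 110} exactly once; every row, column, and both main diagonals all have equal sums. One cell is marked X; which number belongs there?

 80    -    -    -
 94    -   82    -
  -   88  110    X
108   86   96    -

The 16 entries sum to 1520, so each line sums to 1520/4 = 380.
The remaining cell in row 4 is (4,4) = 380 − 290 = 90.
Using column 1: 80 + 94 + 108 + ? → (3,1) = 380 − 282 = 98.
Column 3: 82 + 110 + 96 + ? = 380, so (1,3) = 92.
From main diagonal, 380 − (80 + 110 + 90) gives (2,2) = 100.
Using anti-diagonal: 82 + 88 + 108 + ? → (1,4) = 380 − 278 = 102.
The remaining cell in row 1 is (1,2) = 380 − 274 = 106.
The remaining cell in row 2 is (2,4) = 380 − 276 = 104.
From row 3, 380 − (98 + 88 + 110) gives (3,4) = 84.

84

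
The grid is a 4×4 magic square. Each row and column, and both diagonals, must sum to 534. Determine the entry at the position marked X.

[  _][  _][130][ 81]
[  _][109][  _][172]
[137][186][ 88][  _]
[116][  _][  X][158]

The remaining cell in row 3 is (3,4) = 534 − 411 = 123.
Using main diagonal: 109 + 88 + 158 + ? → (1,1) = 534 − 355 = 179.
The remaining cell in anti-diagonal is (2,3) = 534 − 383 = 151.
Row 1: 179 + 130 + 81 + ? = 534, so (1,2) = 144.
From row 2, 534 − (109 + 151 + 172) gives (2,1) = 102.
From column 2, 534 − (144 + 109 + 186) gives (4,2) = 95.
Column 3 must total 534; the given cells sum to 369, so (4,3) = 165.

165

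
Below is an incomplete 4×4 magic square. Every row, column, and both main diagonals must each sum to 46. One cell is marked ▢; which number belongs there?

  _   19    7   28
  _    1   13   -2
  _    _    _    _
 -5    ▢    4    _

Row 1 needs 46; the known cells sum to 54, so (1,1) = -8.
The remaining cell in row 2 is (2,1) = 46 − 12 = 34.
Using column 1: -8 + 34 + (-5) + ? → (3,1) = 46 − 21 = 25.
Column 3: 7 + 13 + 4 + ? = 46, so (3,3) = 22.
Main diagonal must total 46; the given cells sum to 15, so (4,4) = 31.
Anti-diagonal: 28 + 13 + (-5) + ? = 46, so (3,2) = 10.
Row 3: 25 + 10 + 22 + ? = 46, so (3,4) = -11.
Row 4 needs 46; the known cells sum to 30, so (4,2) = 16.

16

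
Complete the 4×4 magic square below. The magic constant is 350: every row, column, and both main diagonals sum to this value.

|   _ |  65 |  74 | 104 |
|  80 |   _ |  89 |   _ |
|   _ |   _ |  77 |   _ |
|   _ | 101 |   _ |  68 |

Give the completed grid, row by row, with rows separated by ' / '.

From row 1, 350 − (65 + 74 + 104) gives (1,1) = 107.
Column 3: 74 + 89 + 77 + ? = 350, so (4,3) = 110.
Main diagonal: 107 + 77 + 68 + ? = 350, so (2,2) = 98.
Row 2 must total 350; the given cells sum to 267, so (2,4) = 83.
The remaining cell in row 4 is (4,1) = 350 − 279 = 71.
Column 1 needs 350; the known cells sum to 258, so (3,1) = 92.
Column 2 needs 350; the known cells sum to 264, so (3,2) = 86.
Column 4: 104 + 83 + 68 + ? = 350, so (3,4) = 95.

107 65 74 104 / 80 98 89 83 / 92 86 77 95 / 71 101 110 68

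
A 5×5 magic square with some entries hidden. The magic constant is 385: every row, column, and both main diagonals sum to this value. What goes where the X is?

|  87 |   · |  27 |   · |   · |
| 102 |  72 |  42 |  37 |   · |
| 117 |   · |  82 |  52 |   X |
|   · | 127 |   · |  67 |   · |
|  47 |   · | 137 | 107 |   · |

Row 2 needs 385; the known cells sum to 253, so (2,5) = 132.
Column 1 needs 385; the known cells sum to 353, so (4,1) = 32.
The remaining cell in column 3 is (4,3) = 385 − 288 = 97.
Using column 4: 37 + 52 + 67 + 107 + ? → (1,4) = 385 − 263 = 122.
From main diagonal, 385 − (87 + 72 + 82 + 67) gives (5,5) = 77.
Anti-diagonal: 37 + 82 + 127 + 47 + ? = 385, so (1,5) = 92.
From row 1, 385 − (87 + 27 + 122 + 92) gives (1,2) = 57.
Row 4 needs 385; the known cells sum to 323, so (4,5) = 62.
Row 5: 47 + 137 + 107 + 77 + ? = 385, so (5,2) = 17.
The remaining cell in column 2 is (3,2) = 385 − 273 = 112.
The remaining cell in column 5 is (3,5) = 385 − 363 = 22.

22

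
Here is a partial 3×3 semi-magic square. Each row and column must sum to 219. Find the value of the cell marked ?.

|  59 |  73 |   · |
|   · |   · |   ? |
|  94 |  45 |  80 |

52

From row 1, 219 − (59 + 73) gives (1,3) = 87.
The remaining cell in column 1 is (2,1) = 219 − 153 = 66.
From column 2, 219 − (73 + 45) gives (2,2) = 101.
The remaining cell in column 3 is (2,3) = 219 − 167 = 52.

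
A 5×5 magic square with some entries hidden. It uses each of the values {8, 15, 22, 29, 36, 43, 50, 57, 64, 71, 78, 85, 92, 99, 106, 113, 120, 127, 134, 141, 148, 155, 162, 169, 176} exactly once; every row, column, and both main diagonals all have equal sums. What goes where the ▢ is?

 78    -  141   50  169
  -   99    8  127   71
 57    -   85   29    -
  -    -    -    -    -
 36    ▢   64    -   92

The 25 entries sum to 2300, so each line sums to 2300/5 = 460.
Row 1 needs 460; the known cells sum to 438, so (1,2) = 22.
The remaining cell in row 2 is (2,1) = 460 − 305 = 155.
The remaining cell in column 1 is (4,1) = 460 − 326 = 134.
From column 3, 460 − (141 + 8 + 85 + 64) gives (4,3) = 162.
Main diagonal needs 460; the known cells sum to 354, so (4,4) = 106.
Using anti-diagonal: 169 + 127 + 85 + 36 + ? → (4,2) = 460 − 417 = 43.
Row 4 needs 460; the known cells sum to 445, so (4,5) = 15.
Column 4 must total 460; the given cells sum to 312, so (5,4) = 148.
Column 5: 169 + 71 + 15 + 92 + ? = 460, so (3,5) = 113.
Using row 3: 57 + 85 + 29 + 113 + ? → (3,2) = 460 − 284 = 176.
The remaining cell in row 5 is (5,2) = 460 − 340 = 120.

120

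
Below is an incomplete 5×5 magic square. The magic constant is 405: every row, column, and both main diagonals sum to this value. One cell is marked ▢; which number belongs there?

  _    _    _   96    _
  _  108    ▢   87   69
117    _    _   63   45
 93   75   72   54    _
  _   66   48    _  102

90

Using row 4: 93 + 75 + 72 + 54 + ? → (4,5) = 405 − 294 = 111.
Using column 4: 96 + 87 + 63 + 54 + ? → (5,4) = 405 − 300 = 105.
The remaining cell in column 5 is (1,5) = 405 − 327 = 78.
Row 5: 66 + 48 + 105 + 102 + ? = 405, so (5,1) = 84.
Anti-diagonal: 78 + 87 + 75 + 84 + ? = 405, so (3,3) = 81.
The remaining cell in row 3 is (3,2) = 405 − 306 = 99.
Column 2 needs 405; the known cells sum to 348, so (1,2) = 57.
From main diagonal, 405 − (108 + 81 + 54 + 102) gives (1,1) = 60.
The remaining cell in row 1 is (1,3) = 405 − 291 = 114.
Column 1 needs 405; the known cells sum to 354, so (2,1) = 51.
Column 3 must total 405; the given cells sum to 315, so (2,3) = 90.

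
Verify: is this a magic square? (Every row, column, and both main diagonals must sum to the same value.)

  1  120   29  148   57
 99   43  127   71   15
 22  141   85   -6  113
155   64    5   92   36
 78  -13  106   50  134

Row 1: 1 + 120 + 29 + 148 + 57 = 355.
Row 2: 99 + 43 + 127 + 71 + 15 = 355.
Row 3: 22 + 141 + 85 + (-6) + 113 = 355.
Row 4: 155 + 64 + 5 + 92 + 36 = 352.
Row 5: 78 + (-13) + 106 + 50 + 134 = 355.
Column 1: 1 + 99 + 22 + 155 + 78 = 355.
Column 2: 120 + 43 + 141 + 64 + (-13) = 355.
Column 3: 29 + 127 + 85 + 5 + 106 = 352.
Column 4: 148 + 71 + (-6) + 92 + 50 = 355.
Column 5: 57 + 15 + 113 + 36 + 134 = 355.
Main diagonal: 1 + 43 + 85 + 92 + 134 = 355.
Anti-diagonal: 57 + 71 + 85 + 64 + 78 = 355.

No — column 2 sums to 355 but row 4 sums to 352.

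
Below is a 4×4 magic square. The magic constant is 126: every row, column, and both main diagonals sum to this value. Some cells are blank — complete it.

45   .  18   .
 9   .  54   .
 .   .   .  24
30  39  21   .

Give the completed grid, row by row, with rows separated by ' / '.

From row 4, 126 − (30 + 39 + 21) gives (4,4) = 36.
From column 1, 126 − (45 + 9 + 30) gives (3,1) = 42.
Using column 3: 18 + 54 + 21 + ? → (3,3) = 126 − 93 = 33.
The remaining cell in main diagonal is (2,2) = 126 − 114 = 12.
Row 2 must total 126; the given cells sum to 75, so (2,4) = 51.
Using row 3: 42 + 33 + 24 + ? → (3,2) = 126 − 99 = 27.
Column 2 needs 126; the known cells sum to 78, so (1,2) = 48.
Column 4: 51 + 24 + 36 + ? = 126, so (1,4) = 15.

45 48 18 15 / 9 12 54 51 / 42 27 33 24 / 30 39 21 36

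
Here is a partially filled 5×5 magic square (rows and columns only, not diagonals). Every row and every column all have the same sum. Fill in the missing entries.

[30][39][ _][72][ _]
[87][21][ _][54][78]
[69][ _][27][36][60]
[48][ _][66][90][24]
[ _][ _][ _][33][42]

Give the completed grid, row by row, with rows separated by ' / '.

Column 4 is already complete: 72 + 54 + 36 + 90 + 33 = 285, so that is the magic constant.
Using row 2: 87 + 21 + 54 + 78 + ? → (2,3) = 285 − 240 = 45.
Row 3 must total 285; the given cells sum to 192, so (3,2) = 93.
From row 4, 285 − (48 + 66 + 90 + 24) gives (4,2) = 57.
Using column 1: 30 + 87 + 69 + 48 + ? → (5,1) = 285 − 234 = 51.
The remaining cell in column 2 is (5,2) = 285 − 210 = 75.
Column 5: 78 + 60 + 24 + 42 + ? = 285, so (1,5) = 81.
Row 1 needs 285; the known cells sum to 222, so (1,3) = 63.
From row 5, 285 − (51 + 75 + 33 + 42) gives (5,3) = 84.

30 39 63 72 81 / 87 21 45 54 78 / 69 93 27 36 60 / 48 57 66 90 24 / 51 75 84 33 42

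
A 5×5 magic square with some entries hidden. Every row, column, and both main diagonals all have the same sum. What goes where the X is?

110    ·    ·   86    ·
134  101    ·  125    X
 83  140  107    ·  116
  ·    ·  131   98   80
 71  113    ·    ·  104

Main diagonal is complete and sums to 520; that is the magic constant.
Row 3 needs 520; the known cells sum to 446, so (3,4) = 74.
Column 1 must total 520; the given cells sum to 398, so (4,1) = 122.
Column 4 needs 520; the known cells sum to 383, so (5,4) = 137.
Row 4 must total 520; the given cells sum to 431, so (4,2) = 89.
From row 5, 520 − (71 + 113 + 137 + 104) gives (5,3) = 95.
Column 2 needs 520; the known cells sum to 443, so (1,2) = 77.
The remaining cell in anti-diagonal is (1,5) = 520 − 392 = 128.
Row 1 needs 520; the known cells sum to 401, so (1,3) = 119.
Column 3 needs 520; the known cells sum to 452, so (2,3) = 68.
Column 5 must total 520; the given cells sum to 428, so (2,5) = 92.

92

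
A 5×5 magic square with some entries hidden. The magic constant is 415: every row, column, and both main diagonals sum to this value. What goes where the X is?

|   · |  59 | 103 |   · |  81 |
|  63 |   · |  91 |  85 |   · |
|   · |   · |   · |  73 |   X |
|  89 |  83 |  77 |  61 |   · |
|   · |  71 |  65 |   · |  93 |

67

The remaining cell in row 4 is (4,5) = 415 − 310 = 105.
Using column 3: 103 + 91 + 77 + 65 + ? → (3,3) = 415 − 336 = 79.
From anti-diagonal, 415 − (81 + 85 + 79 + 83) gives (5,1) = 87.
Row 5 must total 415; the given cells sum to 316, so (5,4) = 99.
The remaining cell in column 4 is (1,4) = 415 − 318 = 97.
From row 1, 415 − (59 + 103 + 97 + 81) gives (1,1) = 75.
Column 1: 75 + 63 + 89 + 87 + ? = 415, so (3,1) = 101.
Main diagonal needs 415; the known cells sum to 308, so (2,2) = 107.
From row 2, 415 − (63 + 107 + 91 + 85) gives (2,5) = 69.
Column 2 must total 415; the given cells sum to 320, so (3,2) = 95.
The remaining cell in column 5 is (3,5) = 415 − 348 = 67.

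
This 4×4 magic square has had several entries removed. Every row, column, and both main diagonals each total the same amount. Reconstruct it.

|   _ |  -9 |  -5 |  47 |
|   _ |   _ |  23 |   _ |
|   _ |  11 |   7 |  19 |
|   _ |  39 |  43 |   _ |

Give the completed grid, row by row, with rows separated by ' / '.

Column 3 is already complete: -5 + 23 + 7 + 43 = 68, so that is the magic constant.
Row 1: -9 + (-5) + 47 + ? = 68, so (1,1) = 35.
Using row 3: 11 + 7 + 19 + ? → (3,1) = 68 − 37 = 31.
From column 2, 68 − (-9 + 11 + 39) gives (2,2) = 27.
Main diagonal needs 68; the known cells sum to 69, so (4,4) = -1.
The remaining cell in anti-diagonal is (4,1) = 68 − 81 = -13.
Using column 1: 35 + 31 + (-13) + ? → (2,1) = 68 − 53 = 15.
Column 4 must total 68; the given cells sum to 65, so (2,4) = 3.

35 -9 -5 47 / 15 27 23 3 / 31 11 7 19 / -13 39 43 -1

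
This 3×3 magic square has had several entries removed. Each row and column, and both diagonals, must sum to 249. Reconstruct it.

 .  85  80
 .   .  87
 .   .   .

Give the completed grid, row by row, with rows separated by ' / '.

From row 1, 249 − (85 + 80) gives (1,1) = 84.
The remaining cell in column 3 is (3,3) = 249 − 167 = 82.
Main diagonal must total 249; the given cells sum to 166, so (2,2) = 83.
The remaining cell in anti-diagonal is (3,1) = 249 − 163 = 86.
Using row 2: 83 + 87 + ? → (2,1) = 249 − 170 = 79.
Row 3 needs 249; the known cells sum to 168, so (3,2) = 81.

84 85 80 / 79 83 87 / 86 81 82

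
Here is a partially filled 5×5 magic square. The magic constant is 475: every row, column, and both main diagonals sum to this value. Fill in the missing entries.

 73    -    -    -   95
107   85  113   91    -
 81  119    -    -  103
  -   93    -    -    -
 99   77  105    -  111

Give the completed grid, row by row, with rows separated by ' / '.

Row 2 must total 475; the given cells sum to 396, so (2,5) = 79.
Row 5 needs 475; the known cells sum to 392, so (5,4) = 83.
The remaining cell in column 1 is (4,1) = 475 − 360 = 115.
Column 2 must total 475; the given cells sum to 374, so (1,2) = 101.
Column 5 needs 475; the known cells sum to 388, so (4,5) = 87.
Anti-diagonal: 95 + 91 + 93 + 99 + ? = 475, so (3,3) = 97.
Row 3 needs 475; the known cells sum to 400, so (3,4) = 75.
Main diagonal must total 475; the given cells sum to 366, so (4,4) = 109.
Row 4 needs 475; the known cells sum to 404, so (4,3) = 71.
Column 3 must total 475; the given cells sum to 386, so (1,3) = 89.
The remaining cell in column 4 is (1,4) = 475 − 358 = 117.

73 101 89 117 95 / 107 85 113 91 79 / 81 119 97 75 103 / 115 93 71 109 87 / 99 77 105 83 111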